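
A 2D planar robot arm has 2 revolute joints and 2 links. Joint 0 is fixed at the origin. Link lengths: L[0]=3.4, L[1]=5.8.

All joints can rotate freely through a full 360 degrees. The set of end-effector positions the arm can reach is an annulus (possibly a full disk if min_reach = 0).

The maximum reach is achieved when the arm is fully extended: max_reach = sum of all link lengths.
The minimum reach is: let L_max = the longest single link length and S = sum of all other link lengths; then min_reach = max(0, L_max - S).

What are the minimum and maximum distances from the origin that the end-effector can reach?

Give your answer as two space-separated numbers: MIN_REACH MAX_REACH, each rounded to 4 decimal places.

Answer: 2.4000 9.2000

Derivation:
Link lengths: [3.4, 5.8]
max_reach = 3.4 + 5.8 = 9.2
L_max = max([3.4, 5.8]) = 5.8
S (sum of others) = 9.2 - 5.8 = 3.4
min_reach = max(0, 5.8 - 3.4) = max(0, 2.4) = 2.4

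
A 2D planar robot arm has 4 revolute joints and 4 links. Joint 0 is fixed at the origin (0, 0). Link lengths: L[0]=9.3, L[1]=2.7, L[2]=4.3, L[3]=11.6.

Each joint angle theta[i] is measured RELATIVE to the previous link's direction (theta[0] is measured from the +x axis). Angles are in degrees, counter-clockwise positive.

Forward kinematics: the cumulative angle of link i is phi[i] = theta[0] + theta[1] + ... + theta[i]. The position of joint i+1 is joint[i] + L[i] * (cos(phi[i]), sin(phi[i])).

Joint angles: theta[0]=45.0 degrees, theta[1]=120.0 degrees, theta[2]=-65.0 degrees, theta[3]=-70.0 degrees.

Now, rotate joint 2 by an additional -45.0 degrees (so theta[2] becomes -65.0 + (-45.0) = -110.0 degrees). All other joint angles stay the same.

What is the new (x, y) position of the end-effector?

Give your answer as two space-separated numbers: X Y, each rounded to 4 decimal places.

joint[0] = (0.0000, 0.0000)  (base)
link 0: phi[0] = 45 = 45 deg
  cos(45 deg) = 0.7071, sin(45 deg) = 0.7071
  joint[1] = (0.0000, 0.0000) + 9.3 * (0.7071, 0.7071) = (0.0000 + 6.5761, 0.0000 + 6.5761) = (6.5761, 6.5761)
link 1: phi[1] = 45 + 120 = 165 deg
  cos(165 deg) = -0.9659, sin(165 deg) = 0.2588
  joint[2] = (6.5761, 6.5761) + 2.7 * (-0.9659, 0.2588) = (6.5761 + -2.6080, 6.5761 + 0.6988) = (3.9681, 7.2749)
link 2: phi[2] = 45 + 120 + -110 = 55 deg
  cos(55 deg) = 0.5736, sin(55 deg) = 0.8192
  joint[3] = (3.9681, 7.2749) + 4.3 * (0.5736, 0.8192) = (3.9681 + 2.4664, 7.2749 + 3.5224) = (6.4345, 10.7973)
link 3: phi[3] = 45 + 120 + -110 + -70 = -15 deg
  cos(-15 deg) = 0.9659, sin(-15 deg) = -0.2588
  joint[4] = (6.4345, 10.7973) + 11.6 * (0.9659, -0.2588) = (6.4345 + 11.2047, 10.7973 + -3.0023) = (17.6392, 7.7950)
End effector: (17.6392, 7.7950)

Answer: 17.6392 7.7950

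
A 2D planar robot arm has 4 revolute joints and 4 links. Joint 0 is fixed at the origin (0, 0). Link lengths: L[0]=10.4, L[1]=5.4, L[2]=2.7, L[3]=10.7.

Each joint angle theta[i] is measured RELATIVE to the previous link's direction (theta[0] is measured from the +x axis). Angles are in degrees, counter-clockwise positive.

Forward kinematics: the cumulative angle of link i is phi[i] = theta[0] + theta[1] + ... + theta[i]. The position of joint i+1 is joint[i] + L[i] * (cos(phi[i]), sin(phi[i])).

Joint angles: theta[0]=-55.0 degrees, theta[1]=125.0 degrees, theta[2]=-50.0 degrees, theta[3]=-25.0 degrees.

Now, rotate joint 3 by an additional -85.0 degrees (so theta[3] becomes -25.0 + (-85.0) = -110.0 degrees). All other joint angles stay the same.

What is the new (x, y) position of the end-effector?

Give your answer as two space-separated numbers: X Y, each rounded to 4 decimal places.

joint[0] = (0.0000, 0.0000)  (base)
link 0: phi[0] = -55 = -55 deg
  cos(-55 deg) = 0.5736, sin(-55 deg) = -0.8192
  joint[1] = (0.0000, 0.0000) + 10.4 * (0.5736, -0.8192) = (0.0000 + 5.9652, 0.0000 + -8.5192) = (5.9652, -8.5192)
link 1: phi[1] = -55 + 125 = 70 deg
  cos(70 deg) = 0.3420, sin(70 deg) = 0.9397
  joint[2] = (5.9652, -8.5192) + 5.4 * (0.3420, 0.9397) = (5.9652 + 1.8469, -8.5192 + 5.0743) = (7.8121, -3.4448)
link 2: phi[2] = -55 + 125 + -50 = 20 deg
  cos(20 deg) = 0.9397, sin(20 deg) = 0.3420
  joint[3] = (7.8121, -3.4448) + 2.7 * (0.9397, 0.3420) = (7.8121 + 2.5372, -3.4448 + 0.9235) = (10.3493, -2.5214)
link 3: phi[3] = -55 + 125 + -50 + -110 = -90 deg
  cos(-90 deg) = 0.0000, sin(-90 deg) = -1.0000
  joint[4] = (10.3493, -2.5214) + 10.7 * (0.0000, -1.0000) = (10.3493 + 0.0000, -2.5214 + -10.7000) = (10.3493, -13.2214)
End effector: (10.3493, -13.2214)

Answer: 10.3493 -13.2214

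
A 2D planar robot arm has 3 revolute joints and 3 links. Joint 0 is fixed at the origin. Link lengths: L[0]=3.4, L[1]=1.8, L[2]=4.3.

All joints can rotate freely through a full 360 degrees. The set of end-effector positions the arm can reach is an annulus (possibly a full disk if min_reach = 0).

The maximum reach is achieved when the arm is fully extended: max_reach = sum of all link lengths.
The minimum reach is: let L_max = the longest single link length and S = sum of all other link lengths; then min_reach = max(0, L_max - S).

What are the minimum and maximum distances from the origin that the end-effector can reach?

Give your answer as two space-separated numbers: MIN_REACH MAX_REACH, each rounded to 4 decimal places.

Answer: 0.0000 9.5000

Derivation:
Link lengths: [3.4, 1.8, 4.3]
max_reach = 3.4 + 1.8 + 4.3 = 9.5
L_max = max([3.4, 1.8, 4.3]) = 4.3
S (sum of others) = 9.5 - 4.3 = 5.2
min_reach = max(0, 4.3 - 5.2) = max(0, -0.9) = 0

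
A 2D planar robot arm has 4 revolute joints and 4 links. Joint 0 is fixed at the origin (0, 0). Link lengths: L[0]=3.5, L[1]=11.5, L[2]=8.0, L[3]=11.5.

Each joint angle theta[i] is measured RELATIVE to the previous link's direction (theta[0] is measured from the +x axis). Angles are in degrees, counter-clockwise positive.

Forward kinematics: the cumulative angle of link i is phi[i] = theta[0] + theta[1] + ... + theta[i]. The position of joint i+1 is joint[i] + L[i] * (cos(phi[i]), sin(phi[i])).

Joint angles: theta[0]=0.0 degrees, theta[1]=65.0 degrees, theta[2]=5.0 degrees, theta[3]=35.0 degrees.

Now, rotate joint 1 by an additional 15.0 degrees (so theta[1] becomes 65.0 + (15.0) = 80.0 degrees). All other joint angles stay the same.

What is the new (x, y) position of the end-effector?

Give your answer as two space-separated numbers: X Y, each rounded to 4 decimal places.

joint[0] = (0.0000, 0.0000)  (base)
link 0: phi[0] = 0 = 0 deg
  cos(0 deg) = 1.0000, sin(0 deg) = 0.0000
  joint[1] = (0.0000, 0.0000) + 3.5 * (1.0000, 0.0000) = (0.0000 + 3.5000, 0.0000 + 0.0000) = (3.5000, 0.0000)
link 1: phi[1] = 0 + 80 = 80 deg
  cos(80 deg) = 0.1736, sin(80 deg) = 0.9848
  joint[2] = (3.5000, 0.0000) + 11.5 * (0.1736, 0.9848) = (3.5000 + 1.9970, 0.0000 + 11.3253) = (5.4970, 11.3253)
link 2: phi[2] = 0 + 80 + 5 = 85 deg
  cos(85 deg) = 0.0872, sin(85 deg) = 0.9962
  joint[3] = (5.4970, 11.3253) + 8 * (0.0872, 0.9962) = (5.4970 + 0.6972, 11.3253 + 7.9696) = (6.1942, 19.2948)
link 3: phi[3] = 0 + 80 + 5 + 35 = 120 deg
  cos(120 deg) = -0.5000, sin(120 deg) = 0.8660
  joint[4] = (6.1942, 19.2948) + 11.5 * (-0.5000, 0.8660) = (6.1942 + -5.7500, 19.2948 + 9.9593) = (0.4442, 29.2541)
End effector: (0.4442, 29.2541)

Answer: 0.4442 29.2541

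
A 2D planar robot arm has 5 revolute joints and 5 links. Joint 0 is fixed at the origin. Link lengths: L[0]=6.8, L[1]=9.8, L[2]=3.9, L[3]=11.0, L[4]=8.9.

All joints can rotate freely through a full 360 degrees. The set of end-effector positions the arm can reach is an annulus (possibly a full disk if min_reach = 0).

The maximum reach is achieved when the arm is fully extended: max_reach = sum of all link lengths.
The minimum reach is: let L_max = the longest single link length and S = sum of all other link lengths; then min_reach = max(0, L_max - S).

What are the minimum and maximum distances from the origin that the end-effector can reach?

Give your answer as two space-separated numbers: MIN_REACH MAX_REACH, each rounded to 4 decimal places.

Answer: 0.0000 40.4000

Derivation:
Link lengths: [6.8, 9.8, 3.9, 11.0, 8.9]
max_reach = 6.8 + 9.8 + 3.9 + 11 + 8.9 = 40.4
L_max = max([6.8, 9.8, 3.9, 11.0, 8.9]) = 11
S (sum of others) = 40.4 - 11 = 29.4
min_reach = max(0, 11 - 29.4) = max(0, -18.4) = 0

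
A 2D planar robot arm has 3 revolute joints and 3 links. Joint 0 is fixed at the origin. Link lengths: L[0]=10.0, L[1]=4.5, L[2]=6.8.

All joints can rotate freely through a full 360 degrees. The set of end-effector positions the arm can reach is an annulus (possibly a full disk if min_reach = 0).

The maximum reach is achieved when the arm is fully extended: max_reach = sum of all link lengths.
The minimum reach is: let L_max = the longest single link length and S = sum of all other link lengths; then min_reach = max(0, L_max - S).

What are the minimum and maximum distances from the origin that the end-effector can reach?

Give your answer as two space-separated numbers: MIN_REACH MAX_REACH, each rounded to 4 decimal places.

Answer: 0.0000 21.3000

Derivation:
Link lengths: [10.0, 4.5, 6.8]
max_reach = 10 + 4.5 + 6.8 = 21.3
L_max = max([10.0, 4.5, 6.8]) = 10
S (sum of others) = 21.3 - 10 = 11.3
min_reach = max(0, 10 - 11.3) = max(0, -1.3) = 0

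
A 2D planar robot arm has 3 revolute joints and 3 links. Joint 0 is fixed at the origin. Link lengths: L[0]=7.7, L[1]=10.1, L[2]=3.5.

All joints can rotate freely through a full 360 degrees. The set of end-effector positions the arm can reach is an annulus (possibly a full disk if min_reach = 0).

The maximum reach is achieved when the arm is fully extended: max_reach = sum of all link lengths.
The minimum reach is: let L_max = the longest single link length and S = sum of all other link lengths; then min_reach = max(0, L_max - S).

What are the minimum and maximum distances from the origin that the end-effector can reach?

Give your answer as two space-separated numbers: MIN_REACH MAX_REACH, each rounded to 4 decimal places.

Answer: 0.0000 21.3000

Derivation:
Link lengths: [7.7, 10.1, 3.5]
max_reach = 7.7 + 10.1 + 3.5 = 21.3
L_max = max([7.7, 10.1, 3.5]) = 10.1
S (sum of others) = 21.3 - 10.1 = 11.2
min_reach = max(0, 10.1 - 11.2) = max(0, -1.1) = 0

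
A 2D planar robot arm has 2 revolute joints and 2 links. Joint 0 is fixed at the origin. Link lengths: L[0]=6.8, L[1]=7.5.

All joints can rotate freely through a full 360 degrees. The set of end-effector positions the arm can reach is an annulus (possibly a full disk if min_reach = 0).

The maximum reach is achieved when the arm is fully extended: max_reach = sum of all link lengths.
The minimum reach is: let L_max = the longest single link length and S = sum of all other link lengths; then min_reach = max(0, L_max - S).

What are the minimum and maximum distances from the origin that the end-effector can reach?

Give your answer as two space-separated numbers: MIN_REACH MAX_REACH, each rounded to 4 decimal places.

Link lengths: [6.8, 7.5]
max_reach = 6.8 + 7.5 = 14.3
L_max = max([6.8, 7.5]) = 7.5
S (sum of others) = 14.3 - 7.5 = 6.8
min_reach = max(0, 7.5 - 6.8) = max(0, 0.7) = 0.7

Answer: 0.7000 14.3000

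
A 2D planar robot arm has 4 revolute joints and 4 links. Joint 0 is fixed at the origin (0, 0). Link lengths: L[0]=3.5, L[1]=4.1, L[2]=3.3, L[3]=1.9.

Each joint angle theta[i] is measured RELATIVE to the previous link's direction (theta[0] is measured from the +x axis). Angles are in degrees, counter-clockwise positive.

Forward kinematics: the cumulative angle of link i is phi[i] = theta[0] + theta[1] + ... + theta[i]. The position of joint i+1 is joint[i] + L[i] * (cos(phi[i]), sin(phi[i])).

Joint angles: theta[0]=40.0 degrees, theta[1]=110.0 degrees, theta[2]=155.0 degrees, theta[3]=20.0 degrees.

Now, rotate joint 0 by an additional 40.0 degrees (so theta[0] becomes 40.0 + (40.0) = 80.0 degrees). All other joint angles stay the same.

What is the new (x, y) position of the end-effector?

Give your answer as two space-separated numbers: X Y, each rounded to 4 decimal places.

Answer: 1.6504 2.0464

Derivation:
joint[0] = (0.0000, 0.0000)  (base)
link 0: phi[0] = 80 = 80 deg
  cos(80 deg) = 0.1736, sin(80 deg) = 0.9848
  joint[1] = (0.0000, 0.0000) + 3.5 * (0.1736, 0.9848) = (0.0000 + 0.6078, 0.0000 + 3.4468) = (0.6078, 3.4468)
link 1: phi[1] = 80 + 110 = 190 deg
  cos(190 deg) = -0.9848, sin(190 deg) = -0.1736
  joint[2] = (0.6078, 3.4468) + 4.1 * (-0.9848, -0.1736) = (0.6078 + -4.0377, 3.4468 + -0.7120) = (-3.4299, 2.7349)
link 2: phi[2] = 80 + 110 + 155 = 345 deg
  cos(345 deg) = 0.9659, sin(345 deg) = -0.2588
  joint[3] = (-3.4299, 2.7349) + 3.3 * (0.9659, -0.2588) = (-3.4299 + 3.1876, 2.7349 + -0.8541) = (-0.2424, 1.8808)
link 3: phi[3] = 80 + 110 + 155 + 20 = 365 deg
  cos(365 deg) = 0.9962, sin(365 deg) = 0.0872
  joint[4] = (-0.2424, 1.8808) + 1.9 * (0.9962, 0.0872) = (-0.2424 + 1.8928, 1.8808 + 0.1656) = (1.6504, 2.0464)
End effector: (1.6504, 2.0464)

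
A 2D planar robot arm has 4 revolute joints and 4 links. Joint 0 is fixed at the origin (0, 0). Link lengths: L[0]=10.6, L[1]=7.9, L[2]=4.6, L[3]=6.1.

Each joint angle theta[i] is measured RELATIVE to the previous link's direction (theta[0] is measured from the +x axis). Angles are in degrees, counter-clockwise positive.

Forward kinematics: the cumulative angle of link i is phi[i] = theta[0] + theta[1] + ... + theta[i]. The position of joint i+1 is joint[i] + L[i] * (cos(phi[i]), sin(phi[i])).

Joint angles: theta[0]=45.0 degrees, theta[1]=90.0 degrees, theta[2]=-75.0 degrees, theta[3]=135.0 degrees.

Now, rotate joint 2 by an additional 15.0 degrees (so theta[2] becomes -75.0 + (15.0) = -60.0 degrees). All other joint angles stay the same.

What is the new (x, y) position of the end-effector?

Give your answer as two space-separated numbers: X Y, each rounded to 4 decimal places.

joint[0] = (0.0000, 0.0000)  (base)
link 0: phi[0] = 45 = 45 deg
  cos(45 deg) = 0.7071, sin(45 deg) = 0.7071
  joint[1] = (0.0000, 0.0000) + 10.6 * (0.7071, 0.7071) = (0.0000 + 7.4953, 0.0000 + 7.4953) = (7.4953, 7.4953)
link 1: phi[1] = 45 + 90 = 135 deg
  cos(135 deg) = -0.7071, sin(135 deg) = 0.7071
  joint[2] = (7.4953, 7.4953) + 7.9 * (-0.7071, 0.7071) = (7.4953 + -5.5861, 7.4953 + 5.5861) = (1.9092, 13.0815)
link 2: phi[2] = 45 + 90 + -60 = 75 deg
  cos(75 deg) = 0.2588, sin(75 deg) = 0.9659
  joint[3] = (1.9092, 13.0815) + 4.6 * (0.2588, 0.9659) = (1.9092 + 1.1906, 13.0815 + 4.4433) = (3.0998, 17.5247)
link 3: phi[3] = 45 + 90 + -60 + 135 = 210 deg
  cos(210 deg) = -0.8660, sin(210 deg) = -0.5000
  joint[4] = (3.0998, 17.5247) + 6.1 * (-0.8660, -0.5000) = (3.0998 + -5.2828, 17.5247 + -3.0500) = (-2.1830, 14.4747)
End effector: (-2.1830, 14.4747)

Answer: -2.1830 14.4747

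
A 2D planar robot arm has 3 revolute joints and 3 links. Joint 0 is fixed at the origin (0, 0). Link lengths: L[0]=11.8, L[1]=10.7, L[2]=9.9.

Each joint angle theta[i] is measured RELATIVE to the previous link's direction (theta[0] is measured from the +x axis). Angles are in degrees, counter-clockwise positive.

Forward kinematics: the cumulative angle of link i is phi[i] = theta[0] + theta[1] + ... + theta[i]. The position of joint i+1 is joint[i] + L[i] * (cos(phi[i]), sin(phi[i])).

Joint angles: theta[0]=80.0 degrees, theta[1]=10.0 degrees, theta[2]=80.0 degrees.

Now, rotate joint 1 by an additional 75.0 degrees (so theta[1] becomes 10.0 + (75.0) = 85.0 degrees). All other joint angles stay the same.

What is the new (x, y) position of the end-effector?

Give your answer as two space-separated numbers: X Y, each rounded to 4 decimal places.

Answer: -12.4703 5.4176

Derivation:
joint[0] = (0.0000, 0.0000)  (base)
link 0: phi[0] = 80 = 80 deg
  cos(80 deg) = 0.1736, sin(80 deg) = 0.9848
  joint[1] = (0.0000, 0.0000) + 11.8 * (0.1736, 0.9848) = (0.0000 + 2.0490, 0.0000 + 11.6207) = (2.0490, 11.6207)
link 1: phi[1] = 80 + 85 = 165 deg
  cos(165 deg) = -0.9659, sin(165 deg) = 0.2588
  joint[2] = (2.0490, 11.6207) + 10.7 * (-0.9659, 0.2588) = (2.0490 + -10.3354, 11.6207 + 2.7694) = (-8.2864, 14.3901)
link 2: phi[2] = 80 + 85 + 80 = 245 deg
  cos(245 deg) = -0.4226, sin(245 deg) = -0.9063
  joint[3] = (-8.2864, 14.3901) + 9.9 * (-0.4226, -0.9063) = (-8.2864 + -4.1839, 14.3901 + -8.9724) = (-12.4703, 5.4176)
End effector: (-12.4703, 5.4176)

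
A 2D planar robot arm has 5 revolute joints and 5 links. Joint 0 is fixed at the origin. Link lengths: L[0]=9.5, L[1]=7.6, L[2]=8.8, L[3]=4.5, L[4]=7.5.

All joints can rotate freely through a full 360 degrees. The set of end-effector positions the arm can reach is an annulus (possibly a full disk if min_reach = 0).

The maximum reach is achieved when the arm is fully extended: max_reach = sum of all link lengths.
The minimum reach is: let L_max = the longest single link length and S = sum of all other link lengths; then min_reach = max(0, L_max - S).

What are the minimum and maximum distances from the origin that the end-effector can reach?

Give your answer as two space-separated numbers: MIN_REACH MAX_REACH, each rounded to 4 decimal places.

Answer: 0.0000 37.9000

Derivation:
Link lengths: [9.5, 7.6, 8.8, 4.5, 7.5]
max_reach = 9.5 + 7.6 + 8.8 + 4.5 + 7.5 = 37.9
L_max = max([9.5, 7.6, 8.8, 4.5, 7.5]) = 9.5
S (sum of others) = 37.9 - 9.5 = 28.4
min_reach = max(0, 9.5 - 28.4) = max(0, -18.9) = 0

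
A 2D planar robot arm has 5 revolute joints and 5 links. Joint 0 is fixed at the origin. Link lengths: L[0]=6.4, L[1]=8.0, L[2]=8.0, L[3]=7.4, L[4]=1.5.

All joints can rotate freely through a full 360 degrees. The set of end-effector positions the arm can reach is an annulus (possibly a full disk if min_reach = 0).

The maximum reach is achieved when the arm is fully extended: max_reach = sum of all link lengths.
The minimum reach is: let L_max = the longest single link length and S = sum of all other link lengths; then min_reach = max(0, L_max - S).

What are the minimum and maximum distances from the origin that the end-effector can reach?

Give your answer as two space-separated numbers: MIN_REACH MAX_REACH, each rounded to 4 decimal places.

Link lengths: [6.4, 8.0, 8.0, 7.4, 1.5]
max_reach = 6.4 + 8 + 8 + 7.4 + 1.5 = 31.3
L_max = max([6.4, 8.0, 8.0, 7.4, 1.5]) = 8
S (sum of others) = 31.3 - 8 = 23.3
min_reach = max(0, 8 - 23.3) = max(0, -15.3) = 0

Answer: 0.0000 31.3000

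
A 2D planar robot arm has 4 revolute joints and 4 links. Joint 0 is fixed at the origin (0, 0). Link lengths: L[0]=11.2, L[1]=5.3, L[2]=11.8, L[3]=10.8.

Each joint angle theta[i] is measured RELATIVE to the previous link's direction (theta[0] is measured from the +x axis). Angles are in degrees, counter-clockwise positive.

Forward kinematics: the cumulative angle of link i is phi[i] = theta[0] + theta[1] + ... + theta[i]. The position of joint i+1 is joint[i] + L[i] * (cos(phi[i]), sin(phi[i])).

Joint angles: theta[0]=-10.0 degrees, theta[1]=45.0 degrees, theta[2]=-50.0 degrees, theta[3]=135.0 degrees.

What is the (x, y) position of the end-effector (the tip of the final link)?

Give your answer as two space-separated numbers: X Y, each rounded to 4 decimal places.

joint[0] = (0.0000, 0.0000)  (base)
link 0: phi[0] = -10 = -10 deg
  cos(-10 deg) = 0.9848, sin(-10 deg) = -0.1736
  joint[1] = (0.0000, 0.0000) + 11.2 * (0.9848, -0.1736) = (0.0000 + 11.0298, 0.0000 + -1.9449) = (11.0298, -1.9449)
link 1: phi[1] = -10 + 45 = 35 deg
  cos(35 deg) = 0.8192, sin(35 deg) = 0.5736
  joint[2] = (11.0298, -1.9449) + 5.3 * (0.8192, 0.5736) = (11.0298 + 4.3415, -1.9449 + 3.0400) = (15.3714, 1.0951)
link 2: phi[2] = -10 + 45 + -50 = -15 deg
  cos(-15 deg) = 0.9659, sin(-15 deg) = -0.2588
  joint[3] = (15.3714, 1.0951) + 11.8 * (0.9659, -0.2588) = (15.3714 + 11.3979, 1.0951 + -3.0541) = (26.7693, -1.9590)
link 3: phi[3] = -10 + 45 + -50 + 135 = 120 deg
  cos(120 deg) = -0.5000, sin(120 deg) = 0.8660
  joint[4] = (26.7693, -1.9590) + 10.8 * (-0.5000, 0.8660) = (26.7693 + -5.4000, -1.9590 + 9.3531) = (21.3693, 7.3941)
End effector: (21.3693, 7.3941)

Answer: 21.3693 7.3941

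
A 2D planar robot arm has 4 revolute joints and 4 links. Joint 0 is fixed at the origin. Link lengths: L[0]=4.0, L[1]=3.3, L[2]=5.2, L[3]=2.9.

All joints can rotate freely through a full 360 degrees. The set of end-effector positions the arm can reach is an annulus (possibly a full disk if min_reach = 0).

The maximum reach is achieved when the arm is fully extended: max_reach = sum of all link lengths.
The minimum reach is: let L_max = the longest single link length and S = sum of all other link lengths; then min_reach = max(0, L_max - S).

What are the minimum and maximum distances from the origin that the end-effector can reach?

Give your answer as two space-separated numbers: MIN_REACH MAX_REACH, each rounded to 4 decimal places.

Link lengths: [4.0, 3.3, 5.2, 2.9]
max_reach = 4 + 3.3 + 5.2 + 2.9 = 15.4
L_max = max([4.0, 3.3, 5.2, 2.9]) = 5.2
S (sum of others) = 15.4 - 5.2 = 10.2
min_reach = max(0, 5.2 - 10.2) = max(0, -5) = 0

Answer: 0.0000 15.4000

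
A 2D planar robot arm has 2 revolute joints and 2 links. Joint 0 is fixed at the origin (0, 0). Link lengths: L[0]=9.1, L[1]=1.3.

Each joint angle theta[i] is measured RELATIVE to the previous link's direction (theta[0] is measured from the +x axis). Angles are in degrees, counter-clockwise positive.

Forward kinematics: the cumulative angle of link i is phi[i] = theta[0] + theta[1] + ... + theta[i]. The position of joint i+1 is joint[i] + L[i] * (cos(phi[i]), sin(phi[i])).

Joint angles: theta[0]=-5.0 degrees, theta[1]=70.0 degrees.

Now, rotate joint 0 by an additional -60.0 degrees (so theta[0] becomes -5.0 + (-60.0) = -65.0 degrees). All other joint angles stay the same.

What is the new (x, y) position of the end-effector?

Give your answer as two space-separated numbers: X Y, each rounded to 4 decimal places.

joint[0] = (0.0000, 0.0000)  (base)
link 0: phi[0] = -65 = -65 deg
  cos(-65 deg) = 0.4226, sin(-65 deg) = -0.9063
  joint[1] = (0.0000, 0.0000) + 9.1 * (0.4226, -0.9063) = (0.0000 + 3.8458, 0.0000 + -8.2474) = (3.8458, -8.2474)
link 1: phi[1] = -65 + 70 = 5 deg
  cos(5 deg) = 0.9962, sin(5 deg) = 0.0872
  joint[2] = (3.8458, -8.2474) + 1.3 * (0.9962, 0.0872) = (3.8458 + 1.2951, -8.2474 + 0.1133) = (5.1409, -8.1341)
End effector: (5.1409, -8.1341)

Answer: 5.1409 -8.1341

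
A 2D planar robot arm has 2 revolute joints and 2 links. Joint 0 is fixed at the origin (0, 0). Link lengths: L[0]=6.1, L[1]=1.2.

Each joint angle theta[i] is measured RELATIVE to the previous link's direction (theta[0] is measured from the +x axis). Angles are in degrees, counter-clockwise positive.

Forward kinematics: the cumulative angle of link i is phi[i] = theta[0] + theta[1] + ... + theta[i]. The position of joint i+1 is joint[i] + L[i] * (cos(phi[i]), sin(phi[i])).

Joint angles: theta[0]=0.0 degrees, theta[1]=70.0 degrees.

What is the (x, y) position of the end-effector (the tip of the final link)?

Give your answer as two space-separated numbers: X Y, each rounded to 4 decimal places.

Answer: 6.5104 1.1276

Derivation:
joint[0] = (0.0000, 0.0000)  (base)
link 0: phi[0] = 0 = 0 deg
  cos(0 deg) = 1.0000, sin(0 deg) = 0.0000
  joint[1] = (0.0000, 0.0000) + 6.1 * (1.0000, 0.0000) = (0.0000 + 6.1000, 0.0000 + 0.0000) = (6.1000, 0.0000)
link 1: phi[1] = 0 + 70 = 70 deg
  cos(70 deg) = 0.3420, sin(70 deg) = 0.9397
  joint[2] = (6.1000, 0.0000) + 1.2 * (0.3420, 0.9397) = (6.1000 + 0.4104, 0.0000 + 1.1276) = (6.5104, 1.1276)
End effector: (6.5104, 1.1276)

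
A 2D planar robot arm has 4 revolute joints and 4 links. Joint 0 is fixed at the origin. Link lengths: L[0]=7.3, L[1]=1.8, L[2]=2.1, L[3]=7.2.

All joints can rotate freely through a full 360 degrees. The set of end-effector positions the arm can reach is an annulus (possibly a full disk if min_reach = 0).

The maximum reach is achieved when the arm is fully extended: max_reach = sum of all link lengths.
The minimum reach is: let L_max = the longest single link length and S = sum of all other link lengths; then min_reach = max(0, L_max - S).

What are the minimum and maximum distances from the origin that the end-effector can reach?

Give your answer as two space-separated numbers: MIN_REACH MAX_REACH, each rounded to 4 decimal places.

Answer: 0.0000 18.4000

Derivation:
Link lengths: [7.3, 1.8, 2.1, 7.2]
max_reach = 7.3 + 1.8 + 2.1 + 7.2 = 18.4
L_max = max([7.3, 1.8, 2.1, 7.2]) = 7.3
S (sum of others) = 18.4 - 7.3 = 11.1
min_reach = max(0, 7.3 - 11.1) = max(0, -3.8) = 0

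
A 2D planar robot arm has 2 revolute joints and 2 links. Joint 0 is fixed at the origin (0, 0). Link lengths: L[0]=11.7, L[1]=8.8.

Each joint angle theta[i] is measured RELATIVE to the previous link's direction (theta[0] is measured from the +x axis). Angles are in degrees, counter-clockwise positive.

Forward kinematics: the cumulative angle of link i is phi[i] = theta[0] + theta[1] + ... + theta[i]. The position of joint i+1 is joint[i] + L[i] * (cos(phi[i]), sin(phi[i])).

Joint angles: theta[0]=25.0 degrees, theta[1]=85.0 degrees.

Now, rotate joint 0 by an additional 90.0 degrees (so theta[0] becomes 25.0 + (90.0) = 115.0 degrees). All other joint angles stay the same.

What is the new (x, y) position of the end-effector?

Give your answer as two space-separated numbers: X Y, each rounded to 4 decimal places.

Answer: -13.2139 7.5940

Derivation:
joint[0] = (0.0000, 0.0000)  (base)
link 0: phi[0] = 115 = 115 deg
  cos(115 deg) = -0.4226, sin(115 deg) = 0.9063
  joint[1] = (0.0000, 0.0000) + 11.7 * (-0.4226, 0.9063) = (0.0000 + -4.9446, 0.0000 + 10.6038) = (-4.9446, 10.6038)
link 1: phi[1] = 115 + 85 = 200 deg
  cos(200 deg) = -0.9397, sin(200 deg) = -0.3420
  joint[2] = (-4.9446, 10.6038) + 8.8 * (-0.9397, -0.3420) = (-4.9446 + -8.2693, 10.6038 + -3.0098) = (-13.2139, 7.5940)
End effector: (-13.2139, 7.5940)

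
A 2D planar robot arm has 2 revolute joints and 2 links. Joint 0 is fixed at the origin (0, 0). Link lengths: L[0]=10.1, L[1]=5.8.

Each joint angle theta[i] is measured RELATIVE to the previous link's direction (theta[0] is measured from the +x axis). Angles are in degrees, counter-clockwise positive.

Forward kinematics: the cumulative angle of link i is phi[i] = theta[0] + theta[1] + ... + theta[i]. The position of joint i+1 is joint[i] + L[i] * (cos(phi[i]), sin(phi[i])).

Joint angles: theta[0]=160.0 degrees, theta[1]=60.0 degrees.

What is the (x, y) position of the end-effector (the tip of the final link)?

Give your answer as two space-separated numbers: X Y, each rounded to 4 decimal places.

Answer: -13.9340 -0.2738

Derivation:
joint[0] = (0.0000, 0.0000)  (base)
link 0: phi[0] = 160 = 160 deg
  cos(160 deg) = -0.9397, sin(160 deg) = 0.3420
  joint[1] = (0.0000, 0.0000) + 10.1 * (-0.9397, 0.3420) = (0.0000 + -9.4909, 0.0000 + 3.4544) = (-9.4909, 3.4544)
link 1: phi[1] = 160 + 60 = 220 deg
  cos(220 deg) = -0.7660, sin(220 deg) = -0.6428
  joint[2] = (-9.4909, 3.4544) + 5.8 * (-0.7660, -0.6428) = (-9.4909 + -4.4431, 3.4544 + -3.7282) = (-13.9340, -0.2738)
End effector: (-13.9340, -0.2738)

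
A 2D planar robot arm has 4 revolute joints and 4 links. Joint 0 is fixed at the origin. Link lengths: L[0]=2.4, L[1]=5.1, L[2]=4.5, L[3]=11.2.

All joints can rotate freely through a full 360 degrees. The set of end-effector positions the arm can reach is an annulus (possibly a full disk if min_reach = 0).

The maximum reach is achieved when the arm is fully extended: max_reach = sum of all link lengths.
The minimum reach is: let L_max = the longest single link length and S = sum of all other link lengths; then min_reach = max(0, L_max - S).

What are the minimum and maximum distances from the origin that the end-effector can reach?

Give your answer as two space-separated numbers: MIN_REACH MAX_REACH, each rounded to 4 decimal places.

Answer: 0.0000 23.2000

Derivation:
Link lengths: [2.4, 5.1, 4.5, 11.2]
max_reach = 2.4 + 5.1 + 4.5 + 11.2 = 23.2
L_max = max([2.4, 5.1, 4.5, 11.2]) = 11.2
S (sum of others) = 23.2 - 11.2 = 12
min_reach = max(0, 11.2 - 12) = max(0, -0.8) = 0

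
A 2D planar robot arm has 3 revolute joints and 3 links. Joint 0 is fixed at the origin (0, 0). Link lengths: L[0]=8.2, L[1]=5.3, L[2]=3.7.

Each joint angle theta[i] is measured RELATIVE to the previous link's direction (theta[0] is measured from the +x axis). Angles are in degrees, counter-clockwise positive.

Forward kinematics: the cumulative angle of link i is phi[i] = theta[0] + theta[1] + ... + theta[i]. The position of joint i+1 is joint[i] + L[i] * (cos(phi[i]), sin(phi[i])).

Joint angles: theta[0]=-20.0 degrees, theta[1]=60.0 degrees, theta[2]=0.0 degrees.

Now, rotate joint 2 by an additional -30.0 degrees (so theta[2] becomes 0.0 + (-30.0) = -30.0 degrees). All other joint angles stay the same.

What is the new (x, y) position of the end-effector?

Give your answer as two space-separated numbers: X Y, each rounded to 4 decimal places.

Answer: 15.4093 1.2447

Derivation:
joint[0] = (0.0000, 0.0000)  (base)
link 0: phi[0] = -20 = -20 deg
  cos(-20 deg) = 0.9397, sin(-20 deg) = -0.3420
  joint[1] = (0.0000, 0.0000) + 8.2 * (0.9397, -0.3420) = (0.0000 + 7.7055, 0.0000 + -2.8046) = (7.7055, -2.8046)
link 1: phi[1] = -20 + 60 = 40 deg
  cos(40 deg) = 0.7660, sin(40 deg) = 0.6428
  joint[2] = (7.7055, -2.8046) + 5.3 * (0.7660, 0.6428) = (7.7055 + 4.0600, -2.8046 + 3.4068) = (11.7655, 0.6022)
link 2: phi[2] = -20 + 60 + -30 = 10 deg
  cos(10 deg) = 0.9848, sin(10 deg) = 0.1736
  joint[3] = (11.7655, 0.6022) + 3.7 * (0.9848, 0.1736) = (11.7655 + 3.6438, 0.6022 + 0.6425) = (15.4093, 1.2447)
End effector: (15.4093, 1.2447)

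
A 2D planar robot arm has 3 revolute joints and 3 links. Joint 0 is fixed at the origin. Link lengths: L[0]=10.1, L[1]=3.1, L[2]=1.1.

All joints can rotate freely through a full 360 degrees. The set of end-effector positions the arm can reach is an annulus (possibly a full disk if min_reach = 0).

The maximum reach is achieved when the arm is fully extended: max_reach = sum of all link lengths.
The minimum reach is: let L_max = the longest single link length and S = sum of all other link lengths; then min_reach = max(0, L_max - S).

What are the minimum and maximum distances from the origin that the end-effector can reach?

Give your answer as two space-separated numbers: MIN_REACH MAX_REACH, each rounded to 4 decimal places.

Link lengths: [10.1, 3.1, 1.1]
max_reach = 10.1 + 3.1 + 1.1 = 14.3
L_max = max([10.1, 3.1, 1.1]) = 10.1
S (sum of others) = 14.3 - 10.1 = 4.2
min_reach = max(0, 10.1 - 4.2) = max(0, 5.9) = 5.9

Answer: 5.9000 14.3000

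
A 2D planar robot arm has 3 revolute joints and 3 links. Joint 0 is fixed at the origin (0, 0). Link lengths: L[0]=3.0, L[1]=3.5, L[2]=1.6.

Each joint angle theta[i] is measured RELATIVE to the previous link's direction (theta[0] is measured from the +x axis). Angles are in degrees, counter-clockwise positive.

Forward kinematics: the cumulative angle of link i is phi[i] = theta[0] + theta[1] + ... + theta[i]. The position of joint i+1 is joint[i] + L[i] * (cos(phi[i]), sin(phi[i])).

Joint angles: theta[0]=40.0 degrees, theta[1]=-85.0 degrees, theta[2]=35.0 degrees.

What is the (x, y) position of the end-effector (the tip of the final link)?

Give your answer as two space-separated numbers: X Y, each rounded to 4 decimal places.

Answer: 6.3487 -0.8243

Derivation:
joint[0] = (0.0000, 0.0000)  (base)
link 0: phi[0] = 40 = 40 deg
  cos(40 deg) = 0.7660, sin(40 deg) = 0.6428
  joint[1] = (0.0000, 0.0000) + 3 * (0.7660, 0.6428) = (0.0000 + 2.2981, 0.0000 + 1.9284) = (2.2981, 1.9284)
link 1: phi[1] = 40 + -85 = -45 deg
  cos(-45 deg) = 0.7071, sin(-45 deg) = -0.7071
  joint[2] = (2.2981, 1.9284) + 3.5 * (0.7071, -0.7071) = (2.2981 + 2.4749, 1.9284 + -2.4749) = (4.7730, -0.5465)
link 2: phi[2] = 40 + -85 + 35 = -10 deg
  cos(-10 deg) = 0.9848, sin(-10 deg) = -0.1736
  joint[3] = (4.7730, -0.5465) + 1.6 * (0.9848, -0.1736) = (4.7730 + 1.5757, -0.5465 + -0.2778) = (6.3487, -0.8243)
End effector: (6.3487, -0.8243)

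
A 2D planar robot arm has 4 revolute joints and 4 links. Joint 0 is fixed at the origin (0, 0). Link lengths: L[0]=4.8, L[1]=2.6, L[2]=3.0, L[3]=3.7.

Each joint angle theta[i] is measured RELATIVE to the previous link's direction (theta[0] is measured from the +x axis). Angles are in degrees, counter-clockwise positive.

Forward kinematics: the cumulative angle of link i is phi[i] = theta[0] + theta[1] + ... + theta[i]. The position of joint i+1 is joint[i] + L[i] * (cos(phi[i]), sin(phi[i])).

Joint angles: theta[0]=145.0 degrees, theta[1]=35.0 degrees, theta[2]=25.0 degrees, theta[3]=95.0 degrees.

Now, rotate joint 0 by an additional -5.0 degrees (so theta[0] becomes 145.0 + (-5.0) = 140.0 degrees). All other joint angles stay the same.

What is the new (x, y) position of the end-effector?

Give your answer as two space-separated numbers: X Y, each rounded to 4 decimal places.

joint[0] = (0.0000, 0.0000)  (base)
link 0: phi[0] = 140 = 140 deg
  cos(140 deg) = -0.7660, sin(140 deg) = 0.6428
  joint[1] = (0.0000, 0.0000) + 4.8 * (-0.7660, 0.6428) = (0.0000 + -3.6770, 0.0000 + 3.0854) = (-3.6770, 3.0854)
link 1: phi[1] = 140 + 35 = 175 deg
  cos(175 deg) = -0.9962, sin(175 deg) = 0.0872
  joint[2] = (-3.6770, 3.0854) + 2.6 * (-0.9962, 0.0872) = (-3.6770 + -2.5901, 3.0854 + 0.2266) = (-6.2671, 3.3120)
link 2: phi[2] = 140 + 35 + 25 = 200 deg
  cos(200 deg) = -0.9397, sin(200 deg) = -0.3420
  joint[3] = (-6.2671, 3.3120) + 3 * (-0.9397, -0.3420) = (-6.2671 + -2.8191, 3.3120 + -1.0261) = (-9.0862, 2.2859)
link 3: phi[3] = 140 + 35 + 25 + 95 = 295 deg
  cos(295 deg) = 0.4226, sin(295 deg) = -0.9063
  joint[4] = (-9.0862, 2.2859) + 3.7 * (0.4226, -0.9063) = (-9.0862 + 1.5637, 2.2859 + -3.3533) = (-7.5225, -1.0674)
End effector: (-7.5225, -1.0674)

Answer: -7.5225 -1.0674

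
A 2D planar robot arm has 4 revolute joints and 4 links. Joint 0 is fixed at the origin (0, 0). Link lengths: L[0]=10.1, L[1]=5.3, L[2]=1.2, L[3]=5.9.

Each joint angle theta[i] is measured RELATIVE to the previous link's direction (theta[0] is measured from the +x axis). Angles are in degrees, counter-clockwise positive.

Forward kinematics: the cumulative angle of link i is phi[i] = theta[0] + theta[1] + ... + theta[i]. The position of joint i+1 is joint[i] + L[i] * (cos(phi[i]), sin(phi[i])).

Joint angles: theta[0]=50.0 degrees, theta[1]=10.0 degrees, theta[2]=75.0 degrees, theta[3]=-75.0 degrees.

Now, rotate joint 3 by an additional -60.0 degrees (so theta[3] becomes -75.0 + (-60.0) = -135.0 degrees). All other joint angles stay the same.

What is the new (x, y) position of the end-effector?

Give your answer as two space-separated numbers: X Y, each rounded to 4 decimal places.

Answer: 14.1936 13.1755

Derivation:
joint[0] = (0.0000, 0.0000)  (base)
link 0: phi[0] = 50 = 50 deg
  cos(50 deg) = 0.6428, sin(50 deg) = 0.7660
  joint[1] = (0.0000, 0.0000) + 10.1 * (0.6428, 0.7660) = (0.0000 + 6.4922, 0.0000 + 7.7370) = (6.4922, 7.7370)
link 1: phi[1] = 50 + 10 = 60 deg
  cos(60 deg) = 0.5000, sin(60 deg) = 0.8660
  joint[2] = (6.4922, 7.7370) + 5.3 * (0.5000, 0.8660) = (6.4922 + 2.6500, 7.7370 + 4.5899) = (9.1422, 12.3270)
link 2: phi[2] = 50 + 10 + 75 = 135 deg
  cos(135 deg) = -0.7071, sin(135 deg) = 0.7071
  joint[3] = (9.1422, 12.3270) + 1.2 * (-0.7071, 0.7071) = (9.1422 + -0.8485, 12.3270 + 0.8485) = (8.2936, 13.1755)
link 3: phi[3] = 50 + 10 + 75 + -135 = 0 deg
  cos(0 deg) = 1.0000, sin(0 deg) = 0.0000
  joint[4] = (8.2936, 13.1755) + 5.9 * (1.0000, 0.0000) = (8.2936 + 5.9000, 13.1755 + 0.0000) = (14.1936, 13.1755)
End effector: (14.1936, 13.1755)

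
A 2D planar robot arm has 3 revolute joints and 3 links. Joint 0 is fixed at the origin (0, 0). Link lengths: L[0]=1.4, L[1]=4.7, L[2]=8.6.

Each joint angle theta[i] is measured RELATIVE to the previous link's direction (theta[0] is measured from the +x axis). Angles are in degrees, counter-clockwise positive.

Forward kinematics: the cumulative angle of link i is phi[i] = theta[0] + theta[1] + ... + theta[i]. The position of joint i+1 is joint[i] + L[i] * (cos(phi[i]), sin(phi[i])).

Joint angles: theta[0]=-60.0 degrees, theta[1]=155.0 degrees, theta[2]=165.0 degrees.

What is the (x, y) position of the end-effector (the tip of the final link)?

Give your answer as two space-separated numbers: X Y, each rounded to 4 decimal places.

joint[0] = (0.0000, 0.0000)  (base)
link 0: phi[0] = -60 = -60 deg
  cos(-60 deg) = 0.5000, sin(-60 deg) = -0.8660
  joint[1] = (0.0000, 0.0000) + 1.4 * (0.5000, -0.8660) = (0.0000 + 0.7000, 0.0000 + -1.2124) = (0.7000, -1.2124)
link 1: phi[1] = -60 + 155 = 95 deg
  cos(95 deg) = -0.0872, sin(95 deg) = 0.9962
  joint[2] = (0.7000, -1.2124) + 4.7 * (-0.0872, 0.9962) = (0.7000 + -0.4096, -1.2124 + 4.6821) = (0.2904, 3.4697)
link 2: phi[2] = -60 + 155 + 165 = 260 deg
  cos(260 deg) = -0.1736, sin(260 deg) = -0.9848
  joint[3] = (0.2904, 3.4697) + 8.6 * (-0.1736, -0.9848) = (0.2904 + -1.4934, 3.4697 + -8.4693) = (-1.2030, -4.9997)
End effector: (-1.2030, -4.9997)

Answer: -1.2030 -4.9997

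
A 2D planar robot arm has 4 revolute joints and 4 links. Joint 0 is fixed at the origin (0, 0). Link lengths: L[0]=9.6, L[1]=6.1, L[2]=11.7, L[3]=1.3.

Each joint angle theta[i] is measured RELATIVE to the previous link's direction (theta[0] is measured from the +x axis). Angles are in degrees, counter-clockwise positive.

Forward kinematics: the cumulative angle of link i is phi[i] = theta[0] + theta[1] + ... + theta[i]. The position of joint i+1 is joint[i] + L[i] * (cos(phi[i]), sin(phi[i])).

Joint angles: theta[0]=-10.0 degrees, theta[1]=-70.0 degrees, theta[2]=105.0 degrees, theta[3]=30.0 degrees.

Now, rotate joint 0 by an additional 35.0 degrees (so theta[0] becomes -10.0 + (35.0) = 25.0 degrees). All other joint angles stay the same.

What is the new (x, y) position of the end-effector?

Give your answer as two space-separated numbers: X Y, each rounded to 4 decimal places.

joint[0] = (0.0000, 0.0000)  (base)
link 0: phi[0] = 25 = 25 deg
  cos(25 deg) = 0.9063, sin(25 deg) = 0.4226
  joint[1] = (0.0000, 0.0000) + 9.6 * (0.9063, 0.4226) = (0.0000 + 8.7006, 0.0000 + 4.0571) = (8.7006, 4.0571)
link 1: phi[1] = 25 + -70 = -45 deg
  cos(-45 deg) = 0.7071, sin(-45 deg) = -0.7071
  joint[2] = (8.7006, 4.0571) + 6.1 * (0.7071, -0.7071) = (8.7006 + 4.3134, 4.0571 + -4.3134) = (13.0139, -0.2562)
link 2: phi[2] = 25 + -70 + 105 = 60 deg
  cos(60 deg) = 0.5000, sin(60 deg) = 0.8660
  joint[3] = (13.0139, -0.2562) + 11.7 * (0.5000, 0.8660) = (13.0139 + 5.8500, -0.2562 + 10.1325) = (18.8639, 9.8763)
link 3: phi[3] = 25 + -70 + 105 + 30 = 90 deg
  cos(90 deg) = 0.0000, sin(90 deg) = 1.0000
  joint[4] = (18.8639, 9.8763) + 1.3 * (0.0000, 1.0000) = (18.8639 + 0.0000, 9.8763 + 1.3000) = (18.8639, 11.1763)
End effector: (18.8639, 11.1763)

Answer: 18.8639 11.1763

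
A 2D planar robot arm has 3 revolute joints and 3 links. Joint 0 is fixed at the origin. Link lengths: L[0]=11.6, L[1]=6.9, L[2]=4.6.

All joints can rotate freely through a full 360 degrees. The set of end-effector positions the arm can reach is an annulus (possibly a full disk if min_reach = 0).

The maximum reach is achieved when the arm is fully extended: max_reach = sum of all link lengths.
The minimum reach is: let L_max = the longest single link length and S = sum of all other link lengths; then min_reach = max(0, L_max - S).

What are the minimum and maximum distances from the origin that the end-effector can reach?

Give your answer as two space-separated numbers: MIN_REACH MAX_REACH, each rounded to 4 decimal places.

Link lengths: [11.6, 6.9, 4.6]
max_reach = 11.6 + 6.9 + 4.6 = 23.1
L_max = max([11.6, 6.9, 4.6]) = 11.6
S (sum of others) = 23.1 - 11.6 = 11.5
min_reach = max(0, 11.6 - 11.5) = max(0, 0.1) = 0.1

Answer: 0.1000 23.1000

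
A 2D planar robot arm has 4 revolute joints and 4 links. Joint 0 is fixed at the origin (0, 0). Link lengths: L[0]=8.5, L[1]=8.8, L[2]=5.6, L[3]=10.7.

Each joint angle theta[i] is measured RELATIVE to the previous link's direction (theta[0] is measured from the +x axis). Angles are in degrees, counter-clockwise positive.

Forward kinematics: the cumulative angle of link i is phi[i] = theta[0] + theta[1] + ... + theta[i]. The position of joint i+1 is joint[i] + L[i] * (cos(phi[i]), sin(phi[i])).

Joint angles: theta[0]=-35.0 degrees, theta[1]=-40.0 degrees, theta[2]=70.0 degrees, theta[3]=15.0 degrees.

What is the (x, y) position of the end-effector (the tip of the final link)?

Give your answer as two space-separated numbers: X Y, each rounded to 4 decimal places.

Answer: 25.3565 -12.0056

Derivation:
joint[0] = (0.0000, 0.0000)  (base)
link 0: phi[0] = -35 = -35 deg
  cos(-35 deg) = 0.8192, sin(-35 deg) = -0.5736
  joint[1] = (0.0000, 0.0000) + 8.5 * (0.8192, -0.5736) = (0.0000 + 6.9628, 0.0000 + -4.8754) = (6.9628, -4.8754)
link 1: phi[1] = -35 + -40 = -75 deg
  cos(-75 deg) = 0.2588, sin(-75 deg) = -0.9659
  joint[2] = (6.9628, -4.8754) + 8.8 * (0.2588, -0.9659) = (6.9628 + 2.2776, -4.8754 + -8.5001) = (9.2404, -13.3755)
link 2: phi[2] = -35 + -40 + 70 = -5 deg
  cos(-5 deg) = 0.9962, sin(-5 deg) = -0.0872
  joint[3] = (9.2404, -13.3755) + 5.6 * (0.9962, -0.0872) = (9.2404 + 5.5787, -13.3755 + -0.4881) = (14.8191, -13.8636)
link 3: phi[3] = -35 + -40 + 70 + 15 = 10 deg
  cos(10 deg) = 0.9848, sin(10 deg) = 0.1736
  joint[4] = (14.8191, -13.8636) + 10.7 * (0.9848, 0.1736) = (14.8191 + 10.5374, -13.8636 + 1.8580) = (25.3565, -12.0056)
End effector: (25.3565, -12.0056)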